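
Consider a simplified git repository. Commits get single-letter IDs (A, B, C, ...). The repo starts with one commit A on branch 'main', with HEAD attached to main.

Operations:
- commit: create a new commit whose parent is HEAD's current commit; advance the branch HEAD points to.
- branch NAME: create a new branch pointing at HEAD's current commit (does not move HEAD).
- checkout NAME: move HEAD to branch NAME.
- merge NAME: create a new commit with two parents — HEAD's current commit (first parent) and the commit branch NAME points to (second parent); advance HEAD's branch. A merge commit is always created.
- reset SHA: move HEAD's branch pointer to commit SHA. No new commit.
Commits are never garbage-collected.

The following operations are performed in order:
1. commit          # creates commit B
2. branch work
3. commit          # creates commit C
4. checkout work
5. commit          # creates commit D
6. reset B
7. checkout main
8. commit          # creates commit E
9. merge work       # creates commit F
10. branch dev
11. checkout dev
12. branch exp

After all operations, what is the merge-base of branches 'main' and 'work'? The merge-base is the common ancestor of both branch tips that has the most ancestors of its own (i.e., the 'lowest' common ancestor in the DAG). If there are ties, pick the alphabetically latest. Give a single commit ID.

After op 1 (commit): HEAD=main@B [main=B]
After op 2 (branch): HEAD=main@B [main=B work=B]
After op 3 (commit): HEAD=main@C [main=C work=B]
After op 4 (checkout): HEAD=work@B [main=C work=B]
After op 5 (commit): HEAD=work@D [main=C work=D]
After op 6 (reset): HEAD=work@B [main=C work=B]
After op 7 (checkout): HEAD=main@C [main=C work=B]
After op 8 (commit): HEAD=main@E [main=E work=B]
After op 9 (merge): HEAD=main@F [main=F work=B]
After op 10 (branch): HEAD=main@F [dev=F main=F work=B]
After op 11 (checkout): HEAD=dev@F [dev=F main=F work=B]
After op 12 (branch): HEAD=dev@F [dev=F exp=F main=F work=B]
ancestors(main=F): ['A', 'B', 'C', 'E', 'F']
ancestors(work=B): ['A', 'B']
common: ['A', 'B']

Answer: B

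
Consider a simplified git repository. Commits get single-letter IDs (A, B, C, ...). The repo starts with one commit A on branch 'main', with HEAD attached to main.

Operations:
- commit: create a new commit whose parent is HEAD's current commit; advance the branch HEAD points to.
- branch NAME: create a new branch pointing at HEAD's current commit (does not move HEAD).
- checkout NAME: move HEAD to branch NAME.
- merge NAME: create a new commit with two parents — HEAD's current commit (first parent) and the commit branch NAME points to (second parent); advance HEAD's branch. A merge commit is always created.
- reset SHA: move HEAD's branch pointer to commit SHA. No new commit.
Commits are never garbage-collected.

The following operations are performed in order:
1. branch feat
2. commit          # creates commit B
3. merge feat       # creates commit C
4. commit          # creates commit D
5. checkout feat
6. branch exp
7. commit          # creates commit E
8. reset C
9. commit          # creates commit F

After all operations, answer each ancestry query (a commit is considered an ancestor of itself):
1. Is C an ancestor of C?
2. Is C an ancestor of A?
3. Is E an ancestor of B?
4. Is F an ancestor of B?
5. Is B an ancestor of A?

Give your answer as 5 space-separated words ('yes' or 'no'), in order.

Answer: yes no no no no

Derivation:
After op 1 (branch): HEAD=main@A [feat=A main=A]
After op 2 (commit): HEAD=main@B [feat=A main=B]
After op 3 (merge): HEAD=main@C [feat=A main=C]
After op 4 (commit): HEAD=main@D [feat=A main=D]
After op 5 (checkout): HEAD=feat@A [feat=A main=D]
After op 6 (branch): HEAD=feat@A [exp=A feat=A main=D]
After op 7 (commit): HEAD=feat@E [exp=A feat=E main=D]
After op 8 (reset): HEAD=feat@C [exp=A feat=C main=D]
After op 9 (commit): HEAD=feat@F [exp=A feat=F main=D]
ancestors(C) = {A,B,C}; C in? yes
ancestors(A) = {A}; C in? no
ancestors(B) = {A,B}; E in? no
ancestors(B) = {A,B}; F in? no
ancestors(A) = {A}; B in? no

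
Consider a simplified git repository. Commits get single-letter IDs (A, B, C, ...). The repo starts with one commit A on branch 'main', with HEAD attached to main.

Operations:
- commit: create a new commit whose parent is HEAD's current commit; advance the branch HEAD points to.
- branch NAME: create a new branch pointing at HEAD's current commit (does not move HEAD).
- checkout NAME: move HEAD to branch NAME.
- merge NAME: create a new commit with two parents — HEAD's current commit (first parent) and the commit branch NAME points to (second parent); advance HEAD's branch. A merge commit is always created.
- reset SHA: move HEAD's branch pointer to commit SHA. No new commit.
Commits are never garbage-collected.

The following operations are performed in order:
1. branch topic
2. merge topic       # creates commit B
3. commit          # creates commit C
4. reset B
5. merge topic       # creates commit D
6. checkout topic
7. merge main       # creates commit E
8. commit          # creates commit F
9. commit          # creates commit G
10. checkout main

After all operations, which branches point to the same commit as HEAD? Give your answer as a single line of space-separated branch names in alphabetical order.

Answer: main

Derivation:
After op 1 (branch): HEAD=main@A [main=A topic=A]
After op 2 (merge): HEAD=main@B [main=B topic=A]
After op 3 (commit): HEAD=main@C [main=C topic=A]
After op 4 (reset): HEAD=main@B [main=B topic=A]
After op 5 (merge): HEAD=main@D [main=D topic=A]
After op 6 (checkout): HEAD=topic@A [main=D topic=A]
After op 7 (merge): HEAD=topic@E [main=D topic=E]
After op 8 (commit): HEAD=topic@F [main=D topic=F]
After op 9 (commit): HEAD=topic@G [main=D topic=G]
After op 10 (checkout): HEAD=main@D [main=D topic=G]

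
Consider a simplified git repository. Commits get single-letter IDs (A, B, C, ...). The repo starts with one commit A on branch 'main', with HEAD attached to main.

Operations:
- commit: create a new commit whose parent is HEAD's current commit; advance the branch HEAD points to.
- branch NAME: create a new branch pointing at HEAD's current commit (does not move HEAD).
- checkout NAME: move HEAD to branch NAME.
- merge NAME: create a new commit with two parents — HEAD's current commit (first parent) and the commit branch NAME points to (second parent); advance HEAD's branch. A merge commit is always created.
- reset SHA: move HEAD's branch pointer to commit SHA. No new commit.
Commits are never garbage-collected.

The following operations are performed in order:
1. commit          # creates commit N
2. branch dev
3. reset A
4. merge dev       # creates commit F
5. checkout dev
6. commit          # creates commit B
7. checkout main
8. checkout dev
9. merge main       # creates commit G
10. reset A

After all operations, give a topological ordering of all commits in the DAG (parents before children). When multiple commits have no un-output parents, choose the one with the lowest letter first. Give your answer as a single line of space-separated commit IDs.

After op 1 (commit): HEAD=main@N [main=N]
After op 2 (branch): HEAD=main@N [dev=N main=N]
After op 3 (reset): HEAD=main@A [dev=N main=A]
After op 4 (merge): HEAD=main@F [dev=N main=F]
After op 5 (checkout): HEAD=dev@N [dev=N main=F]
After op 6 (commit): HEAD=dev@B [dev=B main=F]
After op 7 (checkout): HEAD=main@F [dev=B main=F]
After op 8 (checkout): HEAD=dev@B [dev=B main=F]
After op 9 (merge): HEAD=dev@G [dev=G main=F]
After op 10 (reset): HEAD=dev@A [dev=A main=F]
commit A: parents=[]
commit B: parents=['N']
commit F: parents=['A', 'N']
commit G: parents=['B', 'F']
commit N: parents=['A']

Answer: A N B F G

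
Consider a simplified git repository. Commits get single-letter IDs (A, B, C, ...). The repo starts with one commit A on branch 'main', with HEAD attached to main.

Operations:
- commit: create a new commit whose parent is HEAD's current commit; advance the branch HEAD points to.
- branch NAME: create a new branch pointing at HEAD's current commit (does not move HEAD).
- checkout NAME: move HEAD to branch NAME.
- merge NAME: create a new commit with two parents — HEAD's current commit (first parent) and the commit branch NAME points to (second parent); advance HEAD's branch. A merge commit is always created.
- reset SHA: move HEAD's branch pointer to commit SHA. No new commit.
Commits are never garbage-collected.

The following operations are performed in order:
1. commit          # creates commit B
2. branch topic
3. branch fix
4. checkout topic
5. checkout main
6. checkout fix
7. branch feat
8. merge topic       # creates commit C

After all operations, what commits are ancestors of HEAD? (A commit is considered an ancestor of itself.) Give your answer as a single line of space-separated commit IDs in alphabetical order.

Answer: A B C

Derivation:
After op 1 (commit): HEAD=main@B [main=B]
After op 2 (branch): HEAD=main@B [main=B topic=B]
After op 3 (branch): HEAD=main@B [fix=B main=B topic=B]
After op 4 (checkout): HEAD=topic@B [fix=B main=B topic=B]
After op 5 (checkout): HEAD=main@B [fix=B main=B topic=B]
After op 6 (checkout): HEAD=fix@B [fix=B main=B topic=B]
After op 7 (branch): HEAD=fix@B [feat=B fix=B main=B topic=B]
After op 8 (merge): HEAD=fix@C [feat=B fix=C main=B topic=B]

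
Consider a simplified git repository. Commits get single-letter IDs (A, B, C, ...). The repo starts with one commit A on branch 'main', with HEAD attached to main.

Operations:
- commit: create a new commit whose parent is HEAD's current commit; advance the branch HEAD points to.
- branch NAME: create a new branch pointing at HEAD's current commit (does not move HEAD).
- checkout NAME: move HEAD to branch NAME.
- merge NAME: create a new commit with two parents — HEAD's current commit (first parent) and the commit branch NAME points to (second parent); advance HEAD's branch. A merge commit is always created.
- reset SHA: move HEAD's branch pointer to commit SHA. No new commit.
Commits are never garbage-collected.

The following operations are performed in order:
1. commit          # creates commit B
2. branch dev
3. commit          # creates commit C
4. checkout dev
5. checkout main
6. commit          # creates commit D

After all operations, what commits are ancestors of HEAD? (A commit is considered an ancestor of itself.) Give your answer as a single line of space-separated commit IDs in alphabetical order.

After op 1 (commit): HEAD=main@B [main=B]
After op 2 (branch): HEAD=main@B [dev=B main=B]
After op 3 (commit): HEAD=main@C [dev=B main=C]
After op 4 (checkout): HEAD=dev@B [dev=B main=C]
After op 5 (checkout): HEAD=main@C [dev=B main=C]
After op 6 (commit): HEAD=main@D [dev=B main=D]

Answer: A B C D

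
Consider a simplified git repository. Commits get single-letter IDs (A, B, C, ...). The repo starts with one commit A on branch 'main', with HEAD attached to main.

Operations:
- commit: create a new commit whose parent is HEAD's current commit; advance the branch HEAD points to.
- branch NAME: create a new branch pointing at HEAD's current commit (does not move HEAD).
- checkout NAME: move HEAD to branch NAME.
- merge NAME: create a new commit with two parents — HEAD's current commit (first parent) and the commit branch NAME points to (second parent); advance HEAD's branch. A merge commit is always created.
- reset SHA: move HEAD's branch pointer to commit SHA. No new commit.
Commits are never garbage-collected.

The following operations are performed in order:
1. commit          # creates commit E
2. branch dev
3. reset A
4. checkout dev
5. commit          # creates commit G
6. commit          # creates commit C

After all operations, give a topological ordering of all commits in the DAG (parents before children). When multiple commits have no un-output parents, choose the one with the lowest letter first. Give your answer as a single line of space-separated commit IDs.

Answer: A E G C

Derivation:
After op 1 (commit): HEAD=main@E [main=E]
After op 2 (branch): HEAD=main@E [dev=E main=E]
After op 3 (reset): HEAD=main@A [dev=E main=A]
After op 4 (checkout): HEAD=dev@E [dev=E main=A]
After op 5 (commit): HEAD=dev@G [dev=G main=A]
After op 6 (commit): HEAD=dev@C [dev=C main=A]
commit A: parents=[]
commit C: parents=['G']
commit E: parents=['A']
commit G: parents=['E']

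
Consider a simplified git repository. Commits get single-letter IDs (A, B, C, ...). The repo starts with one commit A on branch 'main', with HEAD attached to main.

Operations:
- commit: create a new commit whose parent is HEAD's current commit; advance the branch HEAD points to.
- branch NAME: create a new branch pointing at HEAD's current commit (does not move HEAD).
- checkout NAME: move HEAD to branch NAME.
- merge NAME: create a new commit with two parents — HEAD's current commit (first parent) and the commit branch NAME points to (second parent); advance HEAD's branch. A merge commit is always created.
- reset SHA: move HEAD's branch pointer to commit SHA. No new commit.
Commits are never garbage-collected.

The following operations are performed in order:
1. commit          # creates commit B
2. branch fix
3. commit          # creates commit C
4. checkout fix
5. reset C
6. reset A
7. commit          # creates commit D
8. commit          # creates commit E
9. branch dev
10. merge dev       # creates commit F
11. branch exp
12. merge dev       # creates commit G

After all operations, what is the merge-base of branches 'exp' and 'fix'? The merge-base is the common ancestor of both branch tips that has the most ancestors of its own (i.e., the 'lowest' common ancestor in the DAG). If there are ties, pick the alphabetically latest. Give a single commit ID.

Answer: F

Derivation:
After op 1 (commit): HEAD=main@B [main=B]
After op 2 (branch): HEAD=main@B [fix=B main=B]
After op 3 (commit): HEAD=main@C [fix=B main=C]
After op 4 (checkout): HEAD=fix@B [fix=B main=C]
After op 5 (reset): HEAD=fix@C [fix=C main=C]
After op 6 (reset): HEAD=fix@A [fix=A main=C]
After op 7 (commit): HEAD=fix@D [fix=D main=C]
After op 8 (commit): HEAD=fix@E [fix=E main=C]
After op 9 (branch): HEAD=fix@E [dev=E fix=E main=C]
After op 10 (merge): HEAD=fix@F [dev=E fix=F main=C]
After op 11 (branch): HEAD=fix@F [dev=E exp=F fix=F main=C]
After op 12 (merge): HEAD=fix@G [dev=E exp=F fix=G main=C]
ancestors(exp=F): ['A', 'D', 'E', 'F']
ancestors(fix=G): ['A', 'D', 'E', 'F', 'G']
common: ['A', 'D', 'E', 'F']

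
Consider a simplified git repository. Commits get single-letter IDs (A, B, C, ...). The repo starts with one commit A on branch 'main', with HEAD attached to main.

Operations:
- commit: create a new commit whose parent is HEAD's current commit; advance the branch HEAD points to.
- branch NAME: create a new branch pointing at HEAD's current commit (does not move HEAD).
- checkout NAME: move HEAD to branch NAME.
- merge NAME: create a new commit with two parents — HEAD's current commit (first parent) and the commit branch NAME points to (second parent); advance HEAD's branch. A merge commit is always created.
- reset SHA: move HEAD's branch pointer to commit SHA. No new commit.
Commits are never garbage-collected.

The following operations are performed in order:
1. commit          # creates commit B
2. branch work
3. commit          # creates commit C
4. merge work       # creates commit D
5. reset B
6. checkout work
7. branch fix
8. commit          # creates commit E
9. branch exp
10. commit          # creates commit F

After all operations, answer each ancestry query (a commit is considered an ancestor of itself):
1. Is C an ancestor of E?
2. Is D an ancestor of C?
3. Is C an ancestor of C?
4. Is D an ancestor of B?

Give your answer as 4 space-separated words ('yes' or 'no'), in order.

After op 1 (commit): HEAD=main@B [main=B]
After op 2 (branch): HEAD=main@B [main=B work=B]
After op 3 (commit): HEAD=main@C [main=C work=B]
After op 4 (merge): HEAD=main@D [main=D work=B]
After op 5 (reset): HEAD=main@B [main=B work=B]
After op 6 (checkout): HEAD=work@B [main=B work=B]
After op 7 (branch): HEAD=work@B [fix=B main=B work=B]
After op 8 (commit): HEAD=work@E [fix=B main=B work=E]
After op 9 (branch): HEAD=work@E [exp=E fix=B main=B work=E]
After op 10 (commit): HEAD=work@F [exp=E fix=B main=B work=F]
ancestors(E) = {A,B,E}; C in? no
ancestors(C) = {A,B,C}; D in? no
ancestors(C) = {A,B,C}; C in? yes
ancestors(B) = {A,B}; D in? no

Answer: no no yes no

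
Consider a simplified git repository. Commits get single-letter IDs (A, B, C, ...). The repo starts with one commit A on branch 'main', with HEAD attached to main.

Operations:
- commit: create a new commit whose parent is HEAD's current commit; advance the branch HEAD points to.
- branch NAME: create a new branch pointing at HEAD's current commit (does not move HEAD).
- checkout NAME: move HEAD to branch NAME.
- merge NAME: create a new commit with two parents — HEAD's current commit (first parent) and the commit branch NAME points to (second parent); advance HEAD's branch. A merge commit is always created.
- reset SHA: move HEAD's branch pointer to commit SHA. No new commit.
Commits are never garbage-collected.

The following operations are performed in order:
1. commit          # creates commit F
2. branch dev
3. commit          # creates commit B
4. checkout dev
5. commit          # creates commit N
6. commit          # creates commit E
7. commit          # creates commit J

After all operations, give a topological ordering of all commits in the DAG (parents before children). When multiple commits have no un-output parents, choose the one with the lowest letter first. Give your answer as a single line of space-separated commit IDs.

After op 1 (commit): HEAD=main@F [main=F]
After op 2 (branch): HEAD=main@F [dev=F main=F]
After op 3 (commit): HEAD=main@B [dev=F main=B]
After op 4 (checkout): HEAD=dev@F [dev=F main=B]
After op 5 (commit): HEAD=dev@N [dev=N main=B]
After op 6 (commit): HEAD=dev@E [dev=E main=B]
After op 7 (commit): HEAD=dev@J [dev=J main=B]
commit A: parents=[]
commit B: parents=['F']
commit E: parents=['N']
commit F: parents=['A']
commit J: parents=['E']
commit N: parents=['F']

Answer: A F B N E J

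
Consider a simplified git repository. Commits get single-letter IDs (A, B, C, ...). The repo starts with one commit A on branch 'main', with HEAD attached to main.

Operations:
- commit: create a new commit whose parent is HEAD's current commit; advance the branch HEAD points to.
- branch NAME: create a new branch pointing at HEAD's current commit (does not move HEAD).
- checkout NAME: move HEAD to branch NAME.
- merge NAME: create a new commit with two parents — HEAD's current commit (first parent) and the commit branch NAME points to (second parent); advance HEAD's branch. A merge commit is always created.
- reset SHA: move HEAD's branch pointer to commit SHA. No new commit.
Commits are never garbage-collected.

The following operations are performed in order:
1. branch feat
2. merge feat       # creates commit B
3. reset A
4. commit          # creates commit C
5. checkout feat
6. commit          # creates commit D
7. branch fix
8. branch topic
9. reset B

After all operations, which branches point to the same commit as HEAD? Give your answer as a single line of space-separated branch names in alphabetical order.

After op 1 (branch): HEAD=main@A [feat=A main=A]
After op 2 (merge): HEAD=main@B [feat=A main=B]
After op 3 (reset): HEAD=main@A [feat=A main=A]
After op 4 (commit): HEAD=main@C [feat=A main=C]
After op 5 (checkout): HEAD=feat@A [feat=A main=C]
After op 6 (commit): HEAD=feat@D [feat=D main=C]
After op 7 (branch): HEAD=feat@D [feat=D fix=D main=C]
After op 8 (branch): HEAD=feat@D [feat=D fix=D main=C topic=D]
After op 9 (reset): HEAD=feat@B [feat=B fix=D main=C topic=D]

Answer: feat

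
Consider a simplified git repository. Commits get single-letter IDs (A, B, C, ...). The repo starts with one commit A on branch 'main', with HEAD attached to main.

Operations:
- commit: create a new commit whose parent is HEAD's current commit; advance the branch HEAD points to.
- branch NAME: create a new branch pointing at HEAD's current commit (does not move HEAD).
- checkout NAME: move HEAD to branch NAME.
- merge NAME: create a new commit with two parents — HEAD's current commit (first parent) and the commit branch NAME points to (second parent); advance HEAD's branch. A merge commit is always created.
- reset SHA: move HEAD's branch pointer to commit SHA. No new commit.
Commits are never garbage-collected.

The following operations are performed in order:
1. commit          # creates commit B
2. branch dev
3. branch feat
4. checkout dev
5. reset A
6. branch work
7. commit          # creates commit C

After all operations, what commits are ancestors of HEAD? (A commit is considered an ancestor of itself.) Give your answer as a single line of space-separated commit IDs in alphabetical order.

Answer: A C

Derivation:
After op 1 (commit): HEAD=main@B [main=B]
After op 2 (branch): HEAD=main@B [dev=B main=B]
After op 3 (branch): HEAD=main@B [dev=B feat=B main=B]
After op 4 (checkout): HEAD=dev@B [dev=B feat=B main=B]
After op 5 (reset): HEAD=dev@A [dev=A feat=B main=B]
After op 6 (branch): HEAD=dev@A [dev=A feat=B main=B work=A]
After op 7 (commit): HEAD=dev@C [dev=C feat=B main=B work=A]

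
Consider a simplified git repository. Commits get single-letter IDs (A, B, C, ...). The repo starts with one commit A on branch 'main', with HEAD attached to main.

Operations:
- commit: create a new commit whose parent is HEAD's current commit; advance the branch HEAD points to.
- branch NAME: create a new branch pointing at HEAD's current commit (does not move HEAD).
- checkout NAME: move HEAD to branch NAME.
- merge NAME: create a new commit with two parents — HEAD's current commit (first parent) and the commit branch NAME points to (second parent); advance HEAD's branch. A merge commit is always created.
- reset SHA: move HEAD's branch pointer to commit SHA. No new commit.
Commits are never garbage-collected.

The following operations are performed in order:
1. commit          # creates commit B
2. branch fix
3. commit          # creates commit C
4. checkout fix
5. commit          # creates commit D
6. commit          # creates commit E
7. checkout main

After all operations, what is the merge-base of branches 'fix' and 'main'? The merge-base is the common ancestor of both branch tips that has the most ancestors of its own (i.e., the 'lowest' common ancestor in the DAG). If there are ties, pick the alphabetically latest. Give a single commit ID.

Answer: B

Derivation:
After op 1 (commit): HEAD=main@B [main=B]
After op 2 (branch): HEAD=main@B [fix=B main=B]
After op 3 (commit): HEAD=main@C [fix=B main=C]
After op 4 (checkout): HEAD=fix@B [fix=B main=C]
After op 5 (commit): HEAD=fix@D [fix=D main=C]
After op 6 (commit): HEAD=fix@E [fix=E main=C]
After op 7 (checkout): HEAD=main@C [fix=E main=C]
ancestors(fix=E): ['A', 'B', 'D', 'E']
ancestors(main=C): ['A', 'B', 'C']
common: ['A', 'B']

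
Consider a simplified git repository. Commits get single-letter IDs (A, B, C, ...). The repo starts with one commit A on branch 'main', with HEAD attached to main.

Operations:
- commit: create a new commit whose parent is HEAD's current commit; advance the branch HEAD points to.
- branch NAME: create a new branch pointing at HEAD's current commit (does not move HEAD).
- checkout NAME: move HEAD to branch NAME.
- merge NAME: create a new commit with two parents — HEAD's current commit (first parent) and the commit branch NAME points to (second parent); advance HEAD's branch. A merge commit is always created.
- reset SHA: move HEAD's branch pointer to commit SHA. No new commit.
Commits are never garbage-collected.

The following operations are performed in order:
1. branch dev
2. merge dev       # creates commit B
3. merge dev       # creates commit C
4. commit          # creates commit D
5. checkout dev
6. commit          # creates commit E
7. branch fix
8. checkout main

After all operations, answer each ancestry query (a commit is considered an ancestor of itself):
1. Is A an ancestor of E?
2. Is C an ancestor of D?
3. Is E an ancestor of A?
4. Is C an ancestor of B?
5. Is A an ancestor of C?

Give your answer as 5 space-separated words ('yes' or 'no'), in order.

Answer: yes yes no no yes

Derivation:
After op 1 (branch): HEAD=main@A [dev=A main=A]
After op 2 (merge): HEAD=main@B [dev=A main=B]
After op 3 (merge): HEAD=main@C [dev=A main=C]
After op 4 (commit): HEAD=main@D [dev=A main=D]
After op 5 (checkout): HEAD=dev@A [dev=A main=D]
After op 6 (commit): HEAD=dev@E [dev=E main=D]
After op 7 (branch): HEAD=dev@E [dev=E fix=E main=D]
After op 8 (checkout): HEAD=main@D [dev=E fix=E main=D]
ancestors(E) = {A,E}; A in? yes
ancestors(D) = {A,B,C,D}; C in? yes
ancestors(A) = {A}; E in? no
ancestors(B) = {A,B}; C in? no
ancestors(C) = {A,B,C}; A in? yes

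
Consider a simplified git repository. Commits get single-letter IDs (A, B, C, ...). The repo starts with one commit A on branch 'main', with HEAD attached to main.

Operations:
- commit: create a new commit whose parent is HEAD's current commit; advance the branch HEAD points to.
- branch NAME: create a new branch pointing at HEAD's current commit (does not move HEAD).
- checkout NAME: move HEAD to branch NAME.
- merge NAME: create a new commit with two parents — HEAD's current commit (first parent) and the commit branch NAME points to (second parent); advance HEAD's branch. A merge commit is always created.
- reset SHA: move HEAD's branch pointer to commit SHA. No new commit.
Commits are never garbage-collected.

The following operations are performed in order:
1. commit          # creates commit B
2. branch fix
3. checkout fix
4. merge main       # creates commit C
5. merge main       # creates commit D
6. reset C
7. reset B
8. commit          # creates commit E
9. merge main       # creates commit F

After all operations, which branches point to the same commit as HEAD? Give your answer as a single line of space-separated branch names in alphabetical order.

After op 1 (commit): HEAD=main@B [main=B]
After op 2 (branch): HEAD=main@B [fix=B main=B]
After op 3 (checkout): HEAD=fix@B [fix=B main=B]
After op 4 (merge): HEAD=fix@C [fix=C main=B]
After op 5 (merge): HEAD=fix@D [fix=D main=B]
After op 6 (reset): HEAD=fix@C [fix=C main=B]
After op 7 (reset): HEAD=fix@B [fix=B main=B]
After op 8 (commit): HEAD=fix@E [fix=E main=B]
After op 9 (merge): HEAD=fix@F [fix=F main=B]

Answer: fix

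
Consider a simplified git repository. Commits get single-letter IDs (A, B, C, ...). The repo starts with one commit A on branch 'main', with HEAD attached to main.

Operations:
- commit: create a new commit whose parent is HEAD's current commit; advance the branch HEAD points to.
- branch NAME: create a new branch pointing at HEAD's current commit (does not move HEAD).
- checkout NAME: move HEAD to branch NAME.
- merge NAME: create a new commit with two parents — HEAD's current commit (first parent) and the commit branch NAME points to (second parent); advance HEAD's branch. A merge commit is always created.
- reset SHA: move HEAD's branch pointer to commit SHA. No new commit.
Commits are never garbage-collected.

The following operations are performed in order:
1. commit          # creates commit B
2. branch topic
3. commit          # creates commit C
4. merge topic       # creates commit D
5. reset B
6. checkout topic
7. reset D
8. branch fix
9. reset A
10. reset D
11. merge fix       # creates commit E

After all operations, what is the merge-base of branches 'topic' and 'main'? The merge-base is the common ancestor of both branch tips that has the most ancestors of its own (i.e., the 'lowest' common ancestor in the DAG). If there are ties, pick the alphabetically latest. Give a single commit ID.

After op 1 (commit): HEAD=main@B [main=B]
After op 2 (branch): HEAD=main@B [main=B topic=B]
After op 3 (commit): HEAD=main@C [main=C topic=B]
After op 4 (merge): HEAD=main@D [main=D topic=B]
After op 5 (reset): HEAD=main@B [main=B topic=B]
After op 6 (checkout): HEAD=topic@B [main=B topic=B]
After op 7 (reset): HEAD=topic@D [main=B topic=D]
After op 8 (branch): HEAD=topic@D [fix=D main=B topic=D]
After op 9 (reset): HEAD=topic@A [fix=D main=B topic=A]
After op 10 (reset): HEAD=topic@D [fix=D main=B topic=D]
After op 11 (merge): HEAD=topic@E [fix=D main=B topic=E]
ancestors(topic=E): ['A', 'B', 'C', 'D', 'E']
ancestors(main=B): ['A', 'B']
common: ['A', 'B']

Answer: B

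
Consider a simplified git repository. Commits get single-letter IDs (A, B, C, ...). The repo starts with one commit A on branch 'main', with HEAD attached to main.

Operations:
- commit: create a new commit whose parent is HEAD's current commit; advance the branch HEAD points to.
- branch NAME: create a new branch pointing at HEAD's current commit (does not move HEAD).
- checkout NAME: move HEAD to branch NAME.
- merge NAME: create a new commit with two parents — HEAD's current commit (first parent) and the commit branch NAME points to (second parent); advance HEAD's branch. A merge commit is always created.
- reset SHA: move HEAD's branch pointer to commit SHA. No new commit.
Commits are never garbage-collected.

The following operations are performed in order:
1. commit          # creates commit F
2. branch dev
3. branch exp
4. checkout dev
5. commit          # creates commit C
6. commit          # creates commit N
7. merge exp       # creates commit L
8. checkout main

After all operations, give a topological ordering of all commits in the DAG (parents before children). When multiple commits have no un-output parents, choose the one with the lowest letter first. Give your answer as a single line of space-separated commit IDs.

Answer: A F C N L

Derivation:
After op 1 (commit): HEAD=main@F [main=F]
After op 2 (branch): HEAD=main@F [dev=F main=F]
After op 3 (branch): HEAD=main@F [dev=F exp=F main=F]
After op 4 (checkout): HEAD=dev@F [dev=F exp=F main=F]
After op 5 (commit): HEAD=dev@C [dev=C exp=F main=F]
After op 6 (commit): HEAD=dev@N [dev=N exp=F main=F]
After op 7 (merge): HEAD=dev@L [dev=L exp=F main=F]
After op 8 (checkout): HEAD=main@F [dev=L exp=F main=F]
commit A: parents=[]
commit C: parents=['F']
commit F: parents=['A']
commit L: parents=['N', 'F']
commit N: parents=['C']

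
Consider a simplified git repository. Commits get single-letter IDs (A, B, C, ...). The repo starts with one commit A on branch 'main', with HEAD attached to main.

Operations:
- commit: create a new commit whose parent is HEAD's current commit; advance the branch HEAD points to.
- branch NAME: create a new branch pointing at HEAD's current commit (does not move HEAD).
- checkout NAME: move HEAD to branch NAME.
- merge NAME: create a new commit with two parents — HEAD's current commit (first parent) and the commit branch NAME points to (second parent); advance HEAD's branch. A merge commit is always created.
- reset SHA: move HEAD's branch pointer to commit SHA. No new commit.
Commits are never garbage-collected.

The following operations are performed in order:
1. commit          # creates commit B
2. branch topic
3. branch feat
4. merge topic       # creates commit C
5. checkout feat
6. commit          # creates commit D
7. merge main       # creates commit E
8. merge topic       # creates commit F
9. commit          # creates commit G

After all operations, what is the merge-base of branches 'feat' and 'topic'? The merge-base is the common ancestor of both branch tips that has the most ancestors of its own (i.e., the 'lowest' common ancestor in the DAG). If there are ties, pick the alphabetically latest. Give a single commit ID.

Answer: B

Derivation:
After op 1 (commit): HEAD=main@B [main=B]
After op 2 (branch): HEAD=main@B [main=B topic=B]
After op 3 (branch): HEAD=main@B [feat=B main=B topic=B]
After op 4 (merge): HEAD=main@C [feat=B main=C topic=B]
After op 5 (checkout): HEAD=feat@B [feat=B main=C topic=B]
After op 6 (commit): HEAD=feat@D [feat=D main=C topic=B]
After op 7 (merge): HEAD=feat@E [feat=E main=C topic=B]
After op 8 (merge): HEAD=feat@F [feat=F main=C topic=B]
After op 9 (commit): HEAD=feat@G [feat=G main=C topic=B]
ancestors(feat=G): ['A', 'B', 'C', 'D', 'E', 'F', 'G']
ancestors(topic=B): ['A', 'B']
common: ['A', 'B']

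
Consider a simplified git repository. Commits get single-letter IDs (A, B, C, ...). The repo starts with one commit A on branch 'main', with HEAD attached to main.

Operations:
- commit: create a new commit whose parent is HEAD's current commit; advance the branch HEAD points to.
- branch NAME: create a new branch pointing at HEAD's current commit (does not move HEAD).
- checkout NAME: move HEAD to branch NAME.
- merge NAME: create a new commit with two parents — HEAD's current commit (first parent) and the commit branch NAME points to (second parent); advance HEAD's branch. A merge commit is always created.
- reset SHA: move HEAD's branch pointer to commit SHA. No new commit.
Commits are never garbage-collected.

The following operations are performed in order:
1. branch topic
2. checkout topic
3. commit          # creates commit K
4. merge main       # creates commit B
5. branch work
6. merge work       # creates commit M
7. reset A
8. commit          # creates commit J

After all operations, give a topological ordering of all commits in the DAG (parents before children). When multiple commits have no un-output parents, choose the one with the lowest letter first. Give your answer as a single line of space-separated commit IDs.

After op 1 (branch): HEAD=main@A [main=A topic=A]
After op 2 (checkout): HEAD=topic@A [main=A topic=A]
After op 3 (commit): HEAD=topic@K [main=A topic=K]
After op 4 (merge): HEAD=topic@B [main=A topic=B]
After op 5 (branch): HEAD=topic@B [main=A topic=B work=B]
After op 6 (merge): HEAD=topic@M [main=A topic=M work=B]
After op 7 (reset): HEAD=topic@A [main=A topic=A work=B]
After op 8 (commit): HEAD=topic@J [main=A topic=J work=B]
commit A: parents=[]
commit B: parents=['K', 'A']
commit J: parents=['A']
commit K: parents=['A']
commit M: parents=['B', 'B']

Answer: A J K B M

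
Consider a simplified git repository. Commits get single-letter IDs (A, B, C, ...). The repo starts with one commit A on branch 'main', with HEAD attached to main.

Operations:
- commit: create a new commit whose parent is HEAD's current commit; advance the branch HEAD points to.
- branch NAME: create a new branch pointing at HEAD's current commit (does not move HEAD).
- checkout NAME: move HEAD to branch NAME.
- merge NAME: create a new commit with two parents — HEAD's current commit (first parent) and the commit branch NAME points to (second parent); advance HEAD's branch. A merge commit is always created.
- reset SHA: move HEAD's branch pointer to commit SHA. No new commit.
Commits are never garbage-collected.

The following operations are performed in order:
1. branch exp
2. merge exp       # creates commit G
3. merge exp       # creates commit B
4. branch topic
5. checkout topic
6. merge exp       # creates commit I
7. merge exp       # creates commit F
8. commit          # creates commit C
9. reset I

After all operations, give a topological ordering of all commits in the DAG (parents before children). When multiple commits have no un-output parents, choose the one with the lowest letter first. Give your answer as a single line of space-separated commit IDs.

After op 1 (branch): HEAD=main@A [exp=A main=A]
After op 2 (merge): HEAD=main@G [exp=A main=G]
After op 3 (merge): HEAD=main@B [exp=A main=B]
After op 4 (branch): HEAD=main@B [exp=A main=B topic=B]
After op 5 (checkout): HEAD=topic@B [exp=A main=B topic=B]
After op 6 (merge): HEAD=topic@I [exp=A main=B topic=I]
After op 7 (merge): HEAD=topic@F [exp=A main=B topic=F]
After op 8 (commit): HEAD=topic@C [exp=A main=B topic=C]
After op 9 (reset): HEAD=topic@I [exp=A main=B topic=I]
commit A: parents=[]
commit B: parents=['G', 'A']
commit C: parents=['F']
commit F: parents=['I', 'A']
commit G: parents=['A', 'A']
commit I: parents=['B', 'A']

Answer: A G B I F C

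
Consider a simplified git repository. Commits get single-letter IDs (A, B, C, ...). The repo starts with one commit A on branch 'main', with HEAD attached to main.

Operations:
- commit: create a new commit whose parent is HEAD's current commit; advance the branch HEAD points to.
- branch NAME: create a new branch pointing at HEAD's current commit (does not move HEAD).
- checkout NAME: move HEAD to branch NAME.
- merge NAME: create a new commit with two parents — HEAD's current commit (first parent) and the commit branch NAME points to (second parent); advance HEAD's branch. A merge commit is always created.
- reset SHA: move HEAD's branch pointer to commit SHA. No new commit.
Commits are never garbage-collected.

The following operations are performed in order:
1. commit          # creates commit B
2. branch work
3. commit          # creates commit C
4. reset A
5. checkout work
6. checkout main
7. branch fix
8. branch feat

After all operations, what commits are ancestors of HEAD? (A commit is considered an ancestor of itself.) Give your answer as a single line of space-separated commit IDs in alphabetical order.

After op 1 (commit): HEAD=main@B [main=B]
After op 2 (branch): HEAD=main@B [main=B work=B]
After op 3 (commit): HEAD=main@C [main=C work=B]
After op 4 (reset): HEAD=main@A [main=A work=B]
After op 5 (checkout): HEAD=work@B [main=A work=B]
After op 6 (checkout): HEAD=main@A [main=A work=B]
After op 7 (branch): HEAD=main@A [fix=A main=A work=B]
After op 8 (branch): HEAD=main@A [feat=A fix=A main=A work=B]

Answer: A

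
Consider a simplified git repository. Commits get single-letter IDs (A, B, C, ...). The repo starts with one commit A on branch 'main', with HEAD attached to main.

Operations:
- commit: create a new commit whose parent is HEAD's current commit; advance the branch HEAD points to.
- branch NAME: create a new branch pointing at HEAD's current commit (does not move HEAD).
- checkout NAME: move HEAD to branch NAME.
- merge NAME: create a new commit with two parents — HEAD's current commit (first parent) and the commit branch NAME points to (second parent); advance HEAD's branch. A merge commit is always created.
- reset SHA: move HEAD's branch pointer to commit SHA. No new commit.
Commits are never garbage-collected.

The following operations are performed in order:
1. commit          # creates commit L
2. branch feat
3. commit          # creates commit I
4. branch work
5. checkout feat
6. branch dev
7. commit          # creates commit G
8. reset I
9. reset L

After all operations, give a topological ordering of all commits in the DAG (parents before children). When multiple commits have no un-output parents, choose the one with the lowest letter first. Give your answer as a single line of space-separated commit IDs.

Answer: A L G I

Derivation:
After op 1 (commit): HEAD=main@L [main=L]
After op 2 (branch): HEAD=main@L [feat=L main=L]
After op 3 (commit): HEAD=main@I [feat=L main=I]
After op 4 (branch): HEAD=main@I [feat=L main=I work=I]
After op 5 (checkout): HEAD=feat@L [feat=L main=I work=I]
After op 6 (branch): HEAD=feat@L [dev=L feat=L main=I work=I]
After op 7 (commit): HEAD=feat@G [dev=L feat=G main=I work=I]
After op 8 (reset): HEAD=feat@I [dev=L feat=I main=I work=I]
After op 9 (reset): HEAD=feat@L [dev=L feat=L main=I work=I]
commit A: parents=[]
commit G: parents=['L']
commit I: parents=['L']
commit L: parents=['A']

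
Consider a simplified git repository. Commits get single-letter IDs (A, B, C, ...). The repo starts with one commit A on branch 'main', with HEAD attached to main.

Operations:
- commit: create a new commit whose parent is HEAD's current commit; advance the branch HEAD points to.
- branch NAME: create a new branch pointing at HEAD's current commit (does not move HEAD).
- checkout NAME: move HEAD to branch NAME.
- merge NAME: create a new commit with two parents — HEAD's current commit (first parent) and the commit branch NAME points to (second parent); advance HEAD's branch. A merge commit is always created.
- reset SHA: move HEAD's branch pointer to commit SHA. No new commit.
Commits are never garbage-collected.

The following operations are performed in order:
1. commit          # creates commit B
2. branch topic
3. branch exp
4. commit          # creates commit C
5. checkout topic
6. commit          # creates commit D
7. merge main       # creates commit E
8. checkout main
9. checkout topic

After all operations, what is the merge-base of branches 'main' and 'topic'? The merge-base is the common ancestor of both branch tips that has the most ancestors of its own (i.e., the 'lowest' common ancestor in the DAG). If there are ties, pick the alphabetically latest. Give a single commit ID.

Answer: C

Derivation:
After op 1 (commit): HEAD=main@B [main=B]
After op 2 (branch): HEAD=main@B [main=B topic=B]
After op 3 (branch): HEAD=main@B [exp=B main=B topic=B]
After op 4 (commit): HEAD=main@C [exp=B main=C topic=B]
After op 5 (checkout): HEAD=topic@B [exp=B main=C topic=B]
After op 6 (commit): HEAD=topic@D [exp=B main=C topic=D]
After op 7 (merge): HEAD=topic@E [exp=B main=C topic=E]
After op 8 (checkout): HEAD=main@C [exp=B main=C topic=E]
After op 9 (checkout): HEAD=topic@E [exp=B main=C topic=E]
ancestors(main=C): ['A', 'B', 'C']
ancestors(topic=E): ['A', 'B', 'C', 'D', 'E']
common: ['A', 'B', 'C']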